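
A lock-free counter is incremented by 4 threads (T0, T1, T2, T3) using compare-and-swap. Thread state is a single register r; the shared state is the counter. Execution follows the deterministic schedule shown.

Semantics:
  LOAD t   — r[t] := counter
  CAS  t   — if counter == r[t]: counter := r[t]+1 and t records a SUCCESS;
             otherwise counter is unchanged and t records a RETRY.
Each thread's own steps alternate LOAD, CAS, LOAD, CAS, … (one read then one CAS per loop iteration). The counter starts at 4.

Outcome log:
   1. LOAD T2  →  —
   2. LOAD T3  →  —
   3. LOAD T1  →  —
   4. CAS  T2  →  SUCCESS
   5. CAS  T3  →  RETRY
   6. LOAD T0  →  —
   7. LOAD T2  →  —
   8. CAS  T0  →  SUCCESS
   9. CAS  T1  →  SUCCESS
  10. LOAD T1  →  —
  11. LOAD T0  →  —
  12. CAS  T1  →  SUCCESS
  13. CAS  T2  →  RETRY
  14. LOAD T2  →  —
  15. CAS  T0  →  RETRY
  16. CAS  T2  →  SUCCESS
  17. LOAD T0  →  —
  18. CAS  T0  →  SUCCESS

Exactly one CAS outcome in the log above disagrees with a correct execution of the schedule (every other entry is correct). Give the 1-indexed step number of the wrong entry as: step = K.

step = 9

Correct run:
step 1: T2 LOAD ⇒ load; ctr=4 reg=4
step 2: T3 LOAD ⇒ load; ctr=4 reg=4
step 3: T1 LOAD ⇒ load; ctr=4 reg=4
step 4: T2 CAS ⇒ ok; ctr=5 reg=4
step 5: T3 CAS ⇒ retry; ctr=5 reg=4
step 6: T0 LOAD ⇒ load; ctr=5 reg=5
step 7: T2 LOAD ⇒ load; ctr=5 reg=5
step 8: T0 CAS ⇒ ok; ctr=6 reg=5
step 9: T1 CAS ⇒ retry; ctr=6 reg=4
step 10: T1 LOAD ⇒ load; ctr=6 reg=6
step 11: T0 LOAD ⇒ load; ctr=6 reg=6
step 12: T1 CAS ⇒ ok; ctr=7 reg=6
step 13: T2 CAS ⇒ retry; ctr=7 reg=5
step 14: T2 LOAD ⇒ load; ctr=7 reg=7
step 15: T0 CAS ⇒ retry; ctr=7 reg=6
step 16: T2 CAS ⇒ ok; ctr=8 reg=7
step 17: T0 LOAD ⇒ load; ctr=8 reg=8
step 18: T0 CAS ⇒ ok; ctr=9 reg=8
Mismatch at 9.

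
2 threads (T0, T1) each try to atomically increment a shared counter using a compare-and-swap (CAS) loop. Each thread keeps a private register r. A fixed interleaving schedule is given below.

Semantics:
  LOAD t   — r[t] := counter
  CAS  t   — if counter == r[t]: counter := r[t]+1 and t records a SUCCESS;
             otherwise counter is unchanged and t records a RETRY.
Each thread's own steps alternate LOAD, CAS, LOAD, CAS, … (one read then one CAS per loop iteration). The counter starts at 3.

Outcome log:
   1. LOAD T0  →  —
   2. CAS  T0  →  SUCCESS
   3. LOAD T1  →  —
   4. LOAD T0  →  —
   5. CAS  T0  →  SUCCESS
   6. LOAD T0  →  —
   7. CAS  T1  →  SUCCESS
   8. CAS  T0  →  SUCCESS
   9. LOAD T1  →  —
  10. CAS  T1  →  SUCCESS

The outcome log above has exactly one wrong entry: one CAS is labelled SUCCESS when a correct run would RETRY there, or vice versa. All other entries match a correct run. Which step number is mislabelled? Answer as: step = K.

step = 7

Reference trace:
T0 LOAD — after: cnt=3, r=3 — load
T0 CAS — after: cnt=4, r=3 — ok
T1 LOAD — after: cnt=4, r=4 — load
T0 LOAD — after: cnt=4, r=4 — load
T0 CAS — after: cnt=5, r=4 — ok
T0 LOAD — after: cnt=5, r=5 — load
T1 CAS — after: cnt=5, r=4 — retry
T0 CAS — after: cnt=6, r=5 — ok
T1 LOAD — after: cnt=6, r=6 — load
T1 CAS — after: cnt=7, r=6 — ok
Flip is step 7.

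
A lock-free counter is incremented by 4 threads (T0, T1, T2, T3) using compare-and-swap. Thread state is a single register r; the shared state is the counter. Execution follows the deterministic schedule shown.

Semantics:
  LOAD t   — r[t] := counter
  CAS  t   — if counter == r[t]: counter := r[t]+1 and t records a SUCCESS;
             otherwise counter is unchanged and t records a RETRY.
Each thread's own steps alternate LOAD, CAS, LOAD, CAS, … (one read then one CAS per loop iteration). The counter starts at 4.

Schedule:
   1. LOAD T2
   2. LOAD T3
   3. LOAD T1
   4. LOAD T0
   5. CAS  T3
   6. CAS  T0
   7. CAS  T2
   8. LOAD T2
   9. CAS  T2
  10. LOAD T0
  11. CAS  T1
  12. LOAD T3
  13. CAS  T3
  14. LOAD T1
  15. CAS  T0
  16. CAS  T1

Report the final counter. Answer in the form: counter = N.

counter = 8

step 1: T2 LOAD ⇒ load; ctr=4 reg=4
step 2: T3 LOAD ⇒ load; ctr=4 reg=4
step 3: T1 LOAD ⇒ load; ctr=4 reg=4
step 4: T0 LOAD ⇒ load; ctr=4 reg=4
step 5: T3 CAS ⇒ ok; ctr=5 reg=4
step 6: T0 CAS ⇒ retry; ctr=5 reg=4
step 7: T2 CAS ⇒ retry; ctr=5 reg=4
step 8: T2 LOAD ⇒ load; ctr=5 reg=5
step 9: T2 CAS ⇒ ok; ctr=6 reg=5
step 10: T0 LOAD ⇒ load; ctr=6 reg=6
step 11: T1 CAS ⇒ retry; ctr=6 reg=4
step 12: T3 LOAD ⇒ load; ctr=6 reg=6
step 13: T3 CAS ⇒ ok; ctr=7 reg=6
step 14: T1 LOAD ⇒ load; ctr=7 reg=7
step 15: T0 CAS ⇒ retry; ctr=7 reg=6
step 16: T1 CAS ⇒ ok; ctr=8 reg=7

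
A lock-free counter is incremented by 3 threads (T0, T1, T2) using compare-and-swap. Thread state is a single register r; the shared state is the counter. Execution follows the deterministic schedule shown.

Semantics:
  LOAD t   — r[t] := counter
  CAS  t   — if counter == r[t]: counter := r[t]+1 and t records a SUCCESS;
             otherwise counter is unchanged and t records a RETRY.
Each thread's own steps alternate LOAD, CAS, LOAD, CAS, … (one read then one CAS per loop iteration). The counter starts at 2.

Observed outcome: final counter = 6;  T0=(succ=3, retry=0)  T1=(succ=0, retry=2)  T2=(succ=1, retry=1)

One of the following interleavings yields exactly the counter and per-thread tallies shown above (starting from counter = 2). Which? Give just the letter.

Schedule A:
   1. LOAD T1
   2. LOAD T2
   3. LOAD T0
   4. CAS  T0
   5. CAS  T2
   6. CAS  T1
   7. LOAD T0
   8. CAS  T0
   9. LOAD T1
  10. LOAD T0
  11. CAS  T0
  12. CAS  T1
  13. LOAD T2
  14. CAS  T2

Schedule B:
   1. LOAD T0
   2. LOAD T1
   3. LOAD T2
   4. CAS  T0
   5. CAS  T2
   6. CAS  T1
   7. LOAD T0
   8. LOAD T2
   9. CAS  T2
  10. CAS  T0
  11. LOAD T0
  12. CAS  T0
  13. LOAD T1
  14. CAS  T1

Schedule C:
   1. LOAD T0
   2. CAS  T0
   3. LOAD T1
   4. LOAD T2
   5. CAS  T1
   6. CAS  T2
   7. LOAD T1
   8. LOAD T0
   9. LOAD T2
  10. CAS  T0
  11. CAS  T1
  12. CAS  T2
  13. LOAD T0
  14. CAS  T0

A

Simulating candidate A:
   1) LOAD T1:  M=2  r_T1=2
   2) LOAD T2:  M=2  r_T2=2
   3) LOAD T0:  M=2  r_T0=2
   4) CAS  T0:  M=3  r_T0=2 ✓
   5) CAS  T2:  M=3  r_T2=2 ✗
   6) CAS  T1:  M=3  r_T1=2 ✗
   7) LOAD T0:  M=3  r_T0=3
   8) CAS  T0:  M=4  r_T0=3 ✓
   9) LOAD T1:  M=4  r_T1=4
  10) LOAD T0:  M=4  r_T0=4
  11) CAS  T0:  M=5  r_T0=4 ✓
  12) CAS  T1:  M=5  r_T1=4 ✗
  13) LOAD T2:  M=5  r_T2=5
  14) CAS  T2:  M=6  r_T2=5 ✓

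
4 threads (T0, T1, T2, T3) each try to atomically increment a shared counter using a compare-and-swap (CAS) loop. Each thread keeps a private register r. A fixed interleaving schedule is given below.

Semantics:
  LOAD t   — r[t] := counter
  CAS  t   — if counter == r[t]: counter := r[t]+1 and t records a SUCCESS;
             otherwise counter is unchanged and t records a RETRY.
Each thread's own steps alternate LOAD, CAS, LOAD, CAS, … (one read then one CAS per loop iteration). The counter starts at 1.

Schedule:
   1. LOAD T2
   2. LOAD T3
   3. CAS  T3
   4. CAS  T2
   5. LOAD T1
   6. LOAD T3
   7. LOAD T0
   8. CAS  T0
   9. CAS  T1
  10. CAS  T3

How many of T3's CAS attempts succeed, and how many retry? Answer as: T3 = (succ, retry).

1. LOAD T2 → mem=1 r[T2]=1 [LOAD]
2. LOAD T3 → mem=1 r[T3]=1 [LOAD]
3. CAS T3 → mem=2 r[T3]=1 [OK]
4. CAS T2 → mem=2 r[T2]=1 [RETRY]
5. LOAD T1 → mem=2 r[T1]=2 [LOAD]
6. LOAD T3 → mem=2 r[T3]=2 [LOAD]
7. LOAD T0 → mem=2 r[T0]=2 [LOAD]
8. CAS T0 → mem=3 r[T0]=2 [OK]
9. CAS T1 → mem=3 r[T1]=2 [RETRY]
10. CAS T3 → mem=3 r[T3]=2 [RETRY]

T3 = (1, 1)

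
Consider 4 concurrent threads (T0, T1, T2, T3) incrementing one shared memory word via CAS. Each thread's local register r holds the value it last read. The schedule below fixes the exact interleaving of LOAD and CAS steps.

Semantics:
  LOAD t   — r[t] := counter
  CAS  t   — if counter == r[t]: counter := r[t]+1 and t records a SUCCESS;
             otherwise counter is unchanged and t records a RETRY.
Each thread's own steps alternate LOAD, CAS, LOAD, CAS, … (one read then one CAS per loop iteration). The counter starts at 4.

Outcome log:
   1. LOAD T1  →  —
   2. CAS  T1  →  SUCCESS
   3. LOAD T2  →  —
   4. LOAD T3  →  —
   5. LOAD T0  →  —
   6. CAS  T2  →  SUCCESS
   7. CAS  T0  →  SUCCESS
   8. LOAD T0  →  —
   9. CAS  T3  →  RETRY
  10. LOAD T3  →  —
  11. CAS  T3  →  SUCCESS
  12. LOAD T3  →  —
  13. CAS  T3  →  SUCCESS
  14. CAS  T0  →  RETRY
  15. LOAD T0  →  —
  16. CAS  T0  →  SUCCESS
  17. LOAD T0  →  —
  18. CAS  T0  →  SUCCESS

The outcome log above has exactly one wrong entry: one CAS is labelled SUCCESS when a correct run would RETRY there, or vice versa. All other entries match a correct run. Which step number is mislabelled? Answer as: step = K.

step = 7

Re-executing:
   1) LOAD T1:  M=4  r_T1=4
   2) CAS  T1:  M=5  r_T1=4 ✓
   3) LOAD T2:  M=5  r_T2=5
   4) LOAD T3:  M=5  r_T3=5
   5) LOAD T0:  M=5  r_T0=5
   6) CAS  T2:  M=6  r_T2=5 ✓
   7) CAS  T0:  M=6  r_T0=5 ✗
   8) LOAD T0:  M=6  r_T0=6
   9) CAS  T3:  M=6  r_T3=5 ✗
  10) LOAD T3:  M=6  r_T3=6
  11) CAS  T3:  M=7  r_T3=6 ✓
  12) LOAD T3:  M=7  r_T3=7
  13) CAS  T3:  M=8  r_T3=7 ✓
  14) CAS  T0:  M=8  r_T0=6 ✗
  15) LOAD T0:  M=8  r_T0=8
  16) CAS  T0:  M=9  r_T0=8 ✓
  17) LOAD T0:  M=9  r_T0=9
  18) CAS  T0:  M=10  r_T0=9 ✓
Flip is step 7.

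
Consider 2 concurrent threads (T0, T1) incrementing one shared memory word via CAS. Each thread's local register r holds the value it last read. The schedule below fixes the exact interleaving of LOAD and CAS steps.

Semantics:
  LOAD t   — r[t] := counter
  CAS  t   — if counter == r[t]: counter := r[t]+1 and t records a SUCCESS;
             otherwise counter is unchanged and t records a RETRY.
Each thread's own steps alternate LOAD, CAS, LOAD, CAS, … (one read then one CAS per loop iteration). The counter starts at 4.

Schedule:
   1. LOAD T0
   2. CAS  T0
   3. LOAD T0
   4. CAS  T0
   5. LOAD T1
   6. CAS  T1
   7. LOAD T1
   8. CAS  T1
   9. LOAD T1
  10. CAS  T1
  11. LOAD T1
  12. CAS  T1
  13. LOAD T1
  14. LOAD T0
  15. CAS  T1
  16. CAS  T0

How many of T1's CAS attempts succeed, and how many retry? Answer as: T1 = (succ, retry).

T1 = (5, 0)

   1) LOAD T0:  M=4  r_T0=4
   2) CAS  T0:  M=5  r_T0=4 ✓
   3) LOAD T0:  M=5  r_T0=5
   4) CAS  T0:  M=6  r_T0=5 ✓
   5) LOAD T1:  M=6  r_T1=6
   6) CAS  T1:  M=7  r_T1=6 ✓
   7) LOAD T1:  M=7  r_T1=7
   8) CAS  T1:  M=8  r_T1=7 ✓
   9) LOAD T1:  M=8  r_T1=8
  10) CAS  T1:  M=9  r_T1=8 ✓
  11) LOAD T1:  M=9  r_T1=9
  12) CAS  T1:  M=10  r_T1=9 ✓
  13) LOAD T1:  M=10  r_T1=10
  14) LOAD T0:  M=10  r_T0=10
  15) CAS  T1:  M=11  r_T1=10 ✓
  16) CAS  T0:  M=11  r_T0=10 ✗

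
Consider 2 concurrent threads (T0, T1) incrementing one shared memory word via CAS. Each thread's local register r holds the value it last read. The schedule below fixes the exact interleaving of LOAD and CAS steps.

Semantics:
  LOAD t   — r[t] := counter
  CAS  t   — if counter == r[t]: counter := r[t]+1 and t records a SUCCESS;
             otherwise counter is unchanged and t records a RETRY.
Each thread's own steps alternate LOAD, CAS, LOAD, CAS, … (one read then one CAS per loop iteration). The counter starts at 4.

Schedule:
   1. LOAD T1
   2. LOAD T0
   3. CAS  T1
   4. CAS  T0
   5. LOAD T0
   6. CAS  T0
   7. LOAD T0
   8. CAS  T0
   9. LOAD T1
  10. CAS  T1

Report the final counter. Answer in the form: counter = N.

T1 LOAD — after: cnt=4, r=4 — load
T0 LOAD — after: cnt=4, r=4 — load
T1 CAS — after: cnt=5, r=4 — ok
T0 CAS — after: cnt=5, r=4 — retry
T0 LOAD — after: cnt=5, r=5 — load
T0 CAS — after: cnt=6, r=5 — ok
T0 LOAD — after: cnt=6, r=6 — load
T0 CAS — after: cnt=7, r=6 — ok
T1 LOAD — after: cnt=7, r=7 — load
T1 CAS — after: cnt=8, r=7 — ok

counter = 8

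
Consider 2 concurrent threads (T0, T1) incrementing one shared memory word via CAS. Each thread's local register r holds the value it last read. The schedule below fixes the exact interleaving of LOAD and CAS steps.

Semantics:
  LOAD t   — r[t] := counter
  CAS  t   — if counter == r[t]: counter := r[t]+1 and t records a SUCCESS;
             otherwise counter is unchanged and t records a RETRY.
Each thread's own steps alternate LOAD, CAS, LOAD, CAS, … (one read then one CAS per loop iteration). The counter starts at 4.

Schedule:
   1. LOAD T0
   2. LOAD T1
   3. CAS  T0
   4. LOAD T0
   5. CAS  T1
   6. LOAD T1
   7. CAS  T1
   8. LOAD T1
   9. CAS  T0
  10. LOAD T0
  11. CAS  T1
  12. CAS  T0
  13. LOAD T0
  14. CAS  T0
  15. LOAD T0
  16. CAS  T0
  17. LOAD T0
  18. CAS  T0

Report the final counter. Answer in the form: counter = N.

counter = 10

1. LOAD T0 → mem=4 r[T0]=4 [LOAD]
2. LOAD T1 → mem=4 r[T1]=4 [LOAD]
3. CAS T0 → mem=5 r[T0]=4 [OK]
4. LOAD T0 → mem=5 r[T0]=5 [LOAD]
5. CAS T1 → mem=5 r[T1]=4 [RETRY]
6. LOAD T1 → mem=5 r[T1]=5 [LOAD]
7. CAS T1 → mem=6 r[T1]=5 [OK]
8. LOAD T1 → mem=6 r[T1]=6 [LOAD]
9. CAS T0 → mem=6 r[T0]=5 [RETRY]
10. LOAD T0 → mem=6 r[T0]=6 [LOAD]
11. CAS T1 → mem=7 r[T1]=6 [OK]
12. CAS T0 → mem=7 r[T0]=6 [RETRY]
13. LOAD T0 → mem=7 r[T0]=7 [LOAD]
14. CAS T0 → mem=8 r[T0]=7 [OK]
15. LOAD T0 → mem=8 r[T0]=8 [LOAD]
16. CAS T0 → mem=9 r[T0]=8 [OK]
17. LOAD T0 → mem=9 r[T0]=9 [LOAD]
18. CAS T0 → mem=10 r[T0]=9 [OK]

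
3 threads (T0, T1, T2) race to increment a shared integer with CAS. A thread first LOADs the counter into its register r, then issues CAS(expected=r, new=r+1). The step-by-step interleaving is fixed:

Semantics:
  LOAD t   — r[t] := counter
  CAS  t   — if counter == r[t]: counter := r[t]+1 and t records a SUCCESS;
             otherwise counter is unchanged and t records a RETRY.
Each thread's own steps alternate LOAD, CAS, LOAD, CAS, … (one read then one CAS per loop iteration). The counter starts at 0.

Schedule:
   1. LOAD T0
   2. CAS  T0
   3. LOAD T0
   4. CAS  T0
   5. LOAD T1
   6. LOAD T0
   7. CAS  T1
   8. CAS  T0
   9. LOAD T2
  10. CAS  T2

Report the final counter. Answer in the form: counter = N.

[1] T0.load  rd  (counter 0, T0.r 0)
[2] T0.cas  hit  (counter 1, T0.r 0)
[3] T0.load  rd  (counter 1, T0.r 1)
[4] T0.cas  hit  (counter 2, T0.r 1)
[5] T1.load  rd  (counter 2, T1.r 2)
[6] T0.load  rd  (counter 2, T0.r 2)
[7] T1.cas  hit  (counter 3, T1.r 2)
[8] T0.cas  miss  (counter 3, T0.r 2)
[9] T2.load  rd  (counter 3, T2.r 3)
[10] T2.cas  hit  (counter 4, T2.r 3)

counter = 4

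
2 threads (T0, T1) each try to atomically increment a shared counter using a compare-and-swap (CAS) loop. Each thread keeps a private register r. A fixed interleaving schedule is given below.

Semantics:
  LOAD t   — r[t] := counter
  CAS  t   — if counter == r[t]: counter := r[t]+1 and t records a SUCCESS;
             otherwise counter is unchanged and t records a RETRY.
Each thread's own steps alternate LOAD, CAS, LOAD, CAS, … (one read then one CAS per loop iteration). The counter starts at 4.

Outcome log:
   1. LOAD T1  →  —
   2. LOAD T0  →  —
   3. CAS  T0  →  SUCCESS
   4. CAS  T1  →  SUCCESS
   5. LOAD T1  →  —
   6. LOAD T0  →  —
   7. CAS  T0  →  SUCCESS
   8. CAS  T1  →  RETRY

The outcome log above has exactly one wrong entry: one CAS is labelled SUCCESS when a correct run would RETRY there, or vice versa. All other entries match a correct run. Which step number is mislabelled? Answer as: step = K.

Re-executing:
1. LOAD T1 → mem=4 r[T1]=4 [LOAD]
2. LOAD T0 → mem=4 r[T0]=4 [LOAD]
3. CAS T0 → mem=5 r[T0]=4 [OK]
4. CAS T1 → mem=5 r[T1]=4 [RETRY]
5. LOAD T1 → mem=5 r[T1]=5 [LOAD]
6. LOAD T0 → mem=5 r[T0]=5 [LOAD]
7. CAS T0 → mem=6 r[T0]=5 [OK]
8. CAS T1 → mem=6 r[T1]=5 [RETRY]
Mismatch at 4.

step = 4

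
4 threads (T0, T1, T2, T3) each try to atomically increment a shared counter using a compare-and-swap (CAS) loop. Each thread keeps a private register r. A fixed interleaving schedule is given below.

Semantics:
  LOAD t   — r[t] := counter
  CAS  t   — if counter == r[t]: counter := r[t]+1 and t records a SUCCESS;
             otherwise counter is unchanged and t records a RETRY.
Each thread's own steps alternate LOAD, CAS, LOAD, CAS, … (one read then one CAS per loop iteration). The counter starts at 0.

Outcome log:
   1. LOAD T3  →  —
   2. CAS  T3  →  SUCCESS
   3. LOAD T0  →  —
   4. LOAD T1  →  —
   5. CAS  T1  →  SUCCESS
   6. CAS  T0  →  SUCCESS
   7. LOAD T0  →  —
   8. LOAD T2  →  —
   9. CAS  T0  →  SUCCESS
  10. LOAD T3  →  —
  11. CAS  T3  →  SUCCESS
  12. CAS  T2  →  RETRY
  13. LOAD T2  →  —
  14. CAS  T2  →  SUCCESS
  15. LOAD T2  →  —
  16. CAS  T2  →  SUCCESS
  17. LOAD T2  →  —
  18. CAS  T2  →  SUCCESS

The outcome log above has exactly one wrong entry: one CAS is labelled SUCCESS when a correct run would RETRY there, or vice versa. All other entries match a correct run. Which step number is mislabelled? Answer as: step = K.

Reference trace:
[1] T3.load  rd  (counter 0, T3.r 0)
[2] T3.cas  hit  (counter 1, T3.r 0)
[3] T0.load  rd  (counter 1, T0.r 1)
[4] T1.load  rd  (counter 1, T1.r 1)
[5] T1.cas  hit  (counter 2, T1.r 1)
[6] T0.cas  miss  (counter 2, T0.r 1)
[7] T0.load  rd  (counter 2, T0.r 2)
[8] T2.load  rd  (counter 2, T2.r 2)
[9] T0.cas  hit  (counter 3, T0.r 2)
[10] T3.load  rd  (counter 3, T3.r 3)
[11] T3.cas  hit  (counter 4, T3.r 3)
[12] T2.cas  miss  (counter 4, T2.r 2)
[13] T2.load  rd  (counter 4, T2.r 4)
[14] T2.cas  hit  (counter 5, T2.r 4)
[15] T2.load  rd  (counter 5, T2.r 5)
[16] T2.cas  hit  (counter 6, T2.r 5)
[17] T2.load  rd  (counter 6, T2.r 6)
[18] T2.cas  hit  (counter 7, T2.r 6)
Log disagrees first at step 6.

step = 6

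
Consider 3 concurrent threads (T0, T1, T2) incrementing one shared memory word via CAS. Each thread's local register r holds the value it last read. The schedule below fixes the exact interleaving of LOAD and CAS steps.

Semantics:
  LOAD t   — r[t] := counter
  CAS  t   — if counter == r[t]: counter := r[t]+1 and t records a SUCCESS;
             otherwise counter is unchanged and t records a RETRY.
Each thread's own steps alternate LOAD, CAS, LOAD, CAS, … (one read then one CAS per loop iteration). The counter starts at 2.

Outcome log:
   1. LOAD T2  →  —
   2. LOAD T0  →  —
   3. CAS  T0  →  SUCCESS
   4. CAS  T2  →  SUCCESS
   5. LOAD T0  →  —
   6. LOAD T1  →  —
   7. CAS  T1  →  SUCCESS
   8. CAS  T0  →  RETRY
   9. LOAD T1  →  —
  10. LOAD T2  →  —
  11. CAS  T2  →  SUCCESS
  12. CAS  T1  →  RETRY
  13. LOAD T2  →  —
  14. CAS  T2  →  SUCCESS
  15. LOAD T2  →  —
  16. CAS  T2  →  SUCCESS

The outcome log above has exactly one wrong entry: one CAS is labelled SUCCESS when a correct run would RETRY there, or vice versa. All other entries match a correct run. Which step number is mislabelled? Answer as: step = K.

Re-executing:
T2 LOAD — after: cnt=2, r=2 — load
T0 LOAD — after: cnt=2, r=2 — load
T0 CAS — after: cnt=3, r=2 — ok
T2 CAS — after: cnt=3, r=2 — retry
T0 LOAD — after: cnt=3, r=3 — load
T1 LOAD — after: cnt=3, r=3 — load
T1 CAS — after: cnt=4, r=3 — ok
T0 CAS — after: cnt=4, r=3 — retry
T1 LOAD — after: cnt=4, r=4 — load
T2 LOAD — after: cnt=4, r=4 — load
T2 CAS — after: cnt=5, r=4 — ok
T1 CAS — after: cnt=5, r=4 — retry
T2 LOAD — after: cnt=5, r=5 — load
T2 CAS — after: cnt=6, r=5 — ok
T2 LOAD — after: cnt=6, r=6 — load
T2 CAS — after: cnt=7, r=6 — ok
Mismatch at 4.

step = 4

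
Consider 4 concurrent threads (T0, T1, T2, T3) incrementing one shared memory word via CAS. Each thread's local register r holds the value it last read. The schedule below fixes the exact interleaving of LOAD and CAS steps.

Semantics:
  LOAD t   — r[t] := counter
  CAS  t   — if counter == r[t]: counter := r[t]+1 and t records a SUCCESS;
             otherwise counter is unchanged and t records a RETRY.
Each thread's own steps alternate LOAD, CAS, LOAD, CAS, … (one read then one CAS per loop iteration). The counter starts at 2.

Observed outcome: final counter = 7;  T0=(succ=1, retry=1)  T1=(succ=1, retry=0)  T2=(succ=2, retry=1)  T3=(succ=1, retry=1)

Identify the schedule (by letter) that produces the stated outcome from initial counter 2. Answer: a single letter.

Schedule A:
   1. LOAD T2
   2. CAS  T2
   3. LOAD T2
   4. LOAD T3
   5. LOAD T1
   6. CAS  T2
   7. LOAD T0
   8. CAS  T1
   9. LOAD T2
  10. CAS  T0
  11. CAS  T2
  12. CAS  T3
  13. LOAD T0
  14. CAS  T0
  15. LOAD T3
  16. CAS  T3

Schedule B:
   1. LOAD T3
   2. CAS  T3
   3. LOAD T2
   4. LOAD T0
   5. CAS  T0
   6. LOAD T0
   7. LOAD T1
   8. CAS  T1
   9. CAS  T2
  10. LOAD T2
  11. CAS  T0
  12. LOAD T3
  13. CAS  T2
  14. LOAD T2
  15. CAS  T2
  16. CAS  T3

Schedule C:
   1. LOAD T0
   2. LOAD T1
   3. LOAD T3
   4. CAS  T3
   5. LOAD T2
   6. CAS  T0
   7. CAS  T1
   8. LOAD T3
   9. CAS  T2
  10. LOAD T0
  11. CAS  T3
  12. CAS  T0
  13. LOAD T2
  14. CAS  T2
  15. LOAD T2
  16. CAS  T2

B

Tracing schedule B:
#1 T3 reads 2
#2 T3 CAS(2→3) writes; counter now 3
#3 T2 reads 3
#4 T0 reads 3
#5 T0 CAS(3→4) writes; counter now 4
#6 T0 reads 4
#7 T1 reads 4
#8 T1 CAS(4→5) writes; counter now 5
#9 T2 CAS(3→4) fails; counter now 5
#10 T2 reads 5
#11 T0 CAS(4→5) fails; counter now 5
#12 T3 reads 5
#13 T2 CAS(5→6) writes; counter now 6
#14 T2 reads 6
#15 T2 CAS(6→7) writes; counter now 7
#16 T3 CAS(5→6) fails; counter now 7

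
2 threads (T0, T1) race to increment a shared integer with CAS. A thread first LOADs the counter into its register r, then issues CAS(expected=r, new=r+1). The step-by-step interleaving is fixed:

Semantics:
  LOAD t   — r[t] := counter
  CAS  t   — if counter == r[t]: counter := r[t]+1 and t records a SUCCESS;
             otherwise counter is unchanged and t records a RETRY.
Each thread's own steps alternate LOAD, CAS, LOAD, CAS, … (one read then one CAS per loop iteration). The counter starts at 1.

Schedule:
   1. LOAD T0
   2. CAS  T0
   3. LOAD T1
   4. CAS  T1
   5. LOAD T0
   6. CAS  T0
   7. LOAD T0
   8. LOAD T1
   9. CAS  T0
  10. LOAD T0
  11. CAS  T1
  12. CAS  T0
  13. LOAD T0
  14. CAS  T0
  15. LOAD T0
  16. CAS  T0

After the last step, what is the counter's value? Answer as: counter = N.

#1 T0 reads 1
#2 T0 CAS(1→2) writes; counter now 2
#3 T1 reads 2
#4 T1 CAS(2→3) writes; counter now 3
#5 T0 reads 3
#6 T0 CAS(3→4) writes; counter now 4
#7 T0 reads 4
#8 T1 reads 4
#9 T0 CAS(4→5) writes; counter now 5
#10 T0 reads 5
#11 T1 CAS(4→5) fails; counter now 5
#12 T0 CAS(5→6) writes; counter now 6
#13 T0 reads 6
#14 T0 CAS(6→7) writes; counter now 7
#15 T0 reads 7
#16 T0 CAS(7→8) writes; counter now 8

counter = 8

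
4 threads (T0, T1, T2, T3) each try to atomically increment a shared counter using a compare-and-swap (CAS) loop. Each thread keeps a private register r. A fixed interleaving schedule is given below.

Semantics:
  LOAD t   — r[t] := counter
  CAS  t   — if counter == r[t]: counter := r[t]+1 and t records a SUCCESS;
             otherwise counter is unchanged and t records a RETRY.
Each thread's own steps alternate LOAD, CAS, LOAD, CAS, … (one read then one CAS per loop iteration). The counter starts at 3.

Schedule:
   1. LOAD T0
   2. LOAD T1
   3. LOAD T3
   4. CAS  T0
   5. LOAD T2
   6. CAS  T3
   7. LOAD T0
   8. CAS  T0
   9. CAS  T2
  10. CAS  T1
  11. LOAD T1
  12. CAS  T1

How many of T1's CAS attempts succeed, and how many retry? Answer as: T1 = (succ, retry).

T0 LOAD — after: cnt=3, r=3 — load
T1 LOAD — after: cnt=3, r=3 — load
T3 LOAD — after: cnt=3, r=3 — load
T0 CAS — after: cnt=4, r=3 — ok
T2 LOAD — after: cnt=4, r=4 — load
T3 CAS — after: cnt=4, r=3 — retry
T0 LOAD — after: cnt=4, r=4 — load
T0 CAS — after: cnt=5, r=4 — ok
T2 CAS — after: cnt=5, r=4 — retry
T1 CAS — after: cnt=5, r=3 — retry
T1 LOAD — after: cnt=5, r=5 — load
T1 CAS — after: cnt=6, r=5 — ok

T1 = (1, 1)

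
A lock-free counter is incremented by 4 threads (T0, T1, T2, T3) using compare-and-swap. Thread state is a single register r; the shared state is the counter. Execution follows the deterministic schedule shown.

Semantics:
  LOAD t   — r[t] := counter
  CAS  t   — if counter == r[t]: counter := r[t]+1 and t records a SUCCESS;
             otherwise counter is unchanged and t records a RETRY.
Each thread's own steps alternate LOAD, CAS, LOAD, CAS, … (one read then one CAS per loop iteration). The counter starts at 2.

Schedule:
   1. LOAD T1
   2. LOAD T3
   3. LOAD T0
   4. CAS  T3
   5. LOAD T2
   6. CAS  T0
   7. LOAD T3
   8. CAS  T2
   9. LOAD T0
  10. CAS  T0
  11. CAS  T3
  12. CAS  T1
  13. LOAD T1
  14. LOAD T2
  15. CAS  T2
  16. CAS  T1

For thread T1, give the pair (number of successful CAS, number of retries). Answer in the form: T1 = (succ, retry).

T1 = (0, 2)

#1 T1 reads 2
#2 T3 reads 2
#3 T0 reads 2
#4 T3 CAS(2→3) writes; counter now 3
#5 T2 reads 3
#6 T0 CAS(2→3) fails; counter now 3
#7 T3 reads 3
#8 T2 CAS(3→4) writes; counter now 4
#9 T0 reads 4
#10 T0 CAS(4→5) writes; counter now 5
#11 T3 CAS(3→4) fails; counter now 5
#12 T1 CAS(2→3) fails; counter now 5
#13 T1 reads 5
#14 T2 reads 5
#15 T2 CAS(5→6) writes; counter now 6
#16 T1 CAS(5→6) fails; counter now 6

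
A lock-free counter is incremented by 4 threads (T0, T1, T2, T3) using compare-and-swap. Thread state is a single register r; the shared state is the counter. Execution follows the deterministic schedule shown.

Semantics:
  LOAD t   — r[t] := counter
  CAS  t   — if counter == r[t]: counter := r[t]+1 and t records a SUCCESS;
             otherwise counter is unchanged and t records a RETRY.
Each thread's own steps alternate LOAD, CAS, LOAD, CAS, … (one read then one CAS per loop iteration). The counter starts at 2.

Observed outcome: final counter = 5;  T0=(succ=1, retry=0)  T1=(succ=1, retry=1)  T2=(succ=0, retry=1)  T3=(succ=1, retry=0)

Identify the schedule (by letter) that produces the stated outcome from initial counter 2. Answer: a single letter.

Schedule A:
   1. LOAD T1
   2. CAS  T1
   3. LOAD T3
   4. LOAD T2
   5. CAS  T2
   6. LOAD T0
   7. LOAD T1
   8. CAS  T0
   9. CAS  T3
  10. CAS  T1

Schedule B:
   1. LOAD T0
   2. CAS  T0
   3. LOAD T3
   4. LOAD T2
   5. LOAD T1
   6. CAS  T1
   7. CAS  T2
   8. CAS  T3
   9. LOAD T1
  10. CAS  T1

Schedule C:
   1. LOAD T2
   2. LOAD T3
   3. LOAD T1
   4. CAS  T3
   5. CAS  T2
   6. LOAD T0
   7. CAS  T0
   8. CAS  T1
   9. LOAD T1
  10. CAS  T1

C

Simulating candidate C:
   1) LOAD T2:  M=2  r_T2=2
   2) LOAD T3:  M=2  r_T3=2
   3) LOAD T1:  M=2  r_T1=2
   4) CAS  T3:  M=3  r_T3=2 ✓
   5) CAS  T2:  M=3  r_T2=2 ✗
   6) LOAD T0:  M=3  r_T0=3
   7) CAS  T0:  M=4  r_T0=3 ✓
   8) CAS  T1:  M=4  r_T1=2 ✗
   9) LOAD T1:  M=4  r_T1=4
  10) CAS  T1:  M=5  r_T1=4 ✓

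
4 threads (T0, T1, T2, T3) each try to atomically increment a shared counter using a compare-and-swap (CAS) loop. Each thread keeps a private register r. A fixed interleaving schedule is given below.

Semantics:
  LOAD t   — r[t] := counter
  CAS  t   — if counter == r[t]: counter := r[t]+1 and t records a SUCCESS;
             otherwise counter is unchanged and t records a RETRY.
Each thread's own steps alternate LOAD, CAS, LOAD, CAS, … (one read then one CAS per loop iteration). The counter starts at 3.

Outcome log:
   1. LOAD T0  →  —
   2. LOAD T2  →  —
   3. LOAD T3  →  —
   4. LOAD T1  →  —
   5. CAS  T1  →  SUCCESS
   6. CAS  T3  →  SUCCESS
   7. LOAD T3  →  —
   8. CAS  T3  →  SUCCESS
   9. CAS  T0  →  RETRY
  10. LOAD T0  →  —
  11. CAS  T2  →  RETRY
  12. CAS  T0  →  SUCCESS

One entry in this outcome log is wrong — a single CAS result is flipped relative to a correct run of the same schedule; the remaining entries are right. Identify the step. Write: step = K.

step = 6

Reference trace:
step 1: T0 LOAD ⇒ load; ctr=3 reg=3
step 2: T2 LOAD ⇒ load; ctr=3 reg=3
step 3: T3 LOAD ⇒ load; ctr=3 reg=3
step 4: T1 LOAD ⇒ load; ctr=3 reg=3
step 5: T1 CAS ⇒ ok; ctr=4 reg=3
step 6: T3 CAS ⇒ retry; ctr=4 reg=3
step 7: T3 LOAD ⇒ load; ctr=4 reg=4
step 8: T3 CAS ⇒ ok; ctr=5 reg=4
step 9: T0 CAS ⇒ retry; ctr=5 reg=3
step 10: T0 LOAD ⇒ load; ctr=5 reg=5
step 11: T2 CAS ⇒ retry; ctr=5 reg=3
step 12: T0 CAS ⇒ ok; ctr=6 reg=5
Flip is step 6.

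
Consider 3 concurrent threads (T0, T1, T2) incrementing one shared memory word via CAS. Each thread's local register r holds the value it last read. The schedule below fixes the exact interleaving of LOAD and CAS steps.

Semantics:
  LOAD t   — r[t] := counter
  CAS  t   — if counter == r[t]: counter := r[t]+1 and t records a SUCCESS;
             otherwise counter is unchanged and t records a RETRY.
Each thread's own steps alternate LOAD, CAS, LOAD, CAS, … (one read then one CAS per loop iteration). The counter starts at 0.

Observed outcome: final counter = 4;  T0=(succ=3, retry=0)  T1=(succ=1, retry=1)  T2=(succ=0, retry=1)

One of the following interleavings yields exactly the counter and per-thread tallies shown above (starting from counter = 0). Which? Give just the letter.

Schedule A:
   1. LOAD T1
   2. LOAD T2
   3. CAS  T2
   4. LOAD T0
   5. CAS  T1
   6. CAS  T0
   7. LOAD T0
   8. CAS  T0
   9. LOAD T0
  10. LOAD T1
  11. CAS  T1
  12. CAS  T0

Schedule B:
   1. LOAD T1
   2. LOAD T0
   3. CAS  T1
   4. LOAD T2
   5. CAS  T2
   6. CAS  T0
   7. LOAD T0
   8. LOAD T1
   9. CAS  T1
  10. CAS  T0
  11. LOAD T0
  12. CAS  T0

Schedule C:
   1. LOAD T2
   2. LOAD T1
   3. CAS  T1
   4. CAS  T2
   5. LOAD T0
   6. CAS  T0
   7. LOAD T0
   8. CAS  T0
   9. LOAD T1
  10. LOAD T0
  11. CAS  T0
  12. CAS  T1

Run C:
1. LOAD T2 → mem=0 r[T2]=0 [LOAD]
2. LOAD T1 → mem=0 r[T1]=0 [LOAD]
3. CAS T1 → mem=1 r[T1]=0 [OK]
4. CAS T2 → mem=1 r[T2]=0 [RETRY]
5. LOAD T0 → mem=1 r[T0]=1 [LOAD]
6. CAS T0 → mem=2 r[T0]=1 [OK]
7. LOAD T0 → mem=2 r[T0]=2 [LOAD]
8. CAS T0 → mem=3 r[T0]=2 [OK]
9. LOAD T1 → mem=3 r[T1]=3 [LOAD]
10. LOAD T0 → mem=3 r[T0]=3 [LOAD]
11. CAS T0 → mem=4 r[T0]=3 [OK]
12. CAS T1 → mem=4 r[T1]=3 [RETRY]

C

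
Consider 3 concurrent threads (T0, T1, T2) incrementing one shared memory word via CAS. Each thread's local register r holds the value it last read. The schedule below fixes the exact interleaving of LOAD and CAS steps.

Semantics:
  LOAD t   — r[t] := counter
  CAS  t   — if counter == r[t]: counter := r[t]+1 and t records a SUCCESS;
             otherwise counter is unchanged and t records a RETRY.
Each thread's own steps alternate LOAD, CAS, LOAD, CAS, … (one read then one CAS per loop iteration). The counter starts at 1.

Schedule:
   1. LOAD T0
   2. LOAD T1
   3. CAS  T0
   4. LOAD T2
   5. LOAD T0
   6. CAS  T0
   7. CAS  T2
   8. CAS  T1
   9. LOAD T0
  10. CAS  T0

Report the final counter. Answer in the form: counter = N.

counter = 4

step 1: T0 LOAD ⇒ load; ctr=1 reg=1
step 2: T1 LOAD ⇒ load; ctr=1 reg=1
step 3: T0 CAS ⇒ ok; ctr=2 reg=1
step 4: T2 LOAD ⇒ load; ctr=2 reg=2
step 5: T0 LOAD ⇒ load; ctr=2 reg=2
step 6: T0 CAS ⇒ ok; ctr=3 reg=2
step 7: T2 CAS ⇒ retry; ctr=3 reg=2
step 8: T1 CAS ⇒ retry; ctr=3 reg=1
step 9: T0 LOAD ⇒ load; ctr=3 reg=3
step 10: T0 CAS ⇒ ok; ctr=4 reg=3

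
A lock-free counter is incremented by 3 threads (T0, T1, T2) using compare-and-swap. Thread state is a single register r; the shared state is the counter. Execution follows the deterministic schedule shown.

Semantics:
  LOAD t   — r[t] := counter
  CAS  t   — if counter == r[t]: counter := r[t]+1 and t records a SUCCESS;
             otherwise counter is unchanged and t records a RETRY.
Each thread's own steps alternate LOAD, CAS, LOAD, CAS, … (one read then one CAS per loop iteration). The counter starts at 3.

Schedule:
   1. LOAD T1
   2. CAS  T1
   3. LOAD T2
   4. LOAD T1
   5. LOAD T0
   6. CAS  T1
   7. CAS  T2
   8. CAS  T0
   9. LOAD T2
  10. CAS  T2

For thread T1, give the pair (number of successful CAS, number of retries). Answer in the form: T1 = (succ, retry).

T1 = (2, 0)

T1 LOAD — after: cnt=3, r=3 — load
T1 CAS — after: cnt=4, r=3 — ok
T2 LOAD — after: cnt=4, r=4 — load
T1 LOAD — after: cnt=4, r=4 — load
T0 LOAD — after: cnt=4, r=4 — load
T1 CAS — after: cnt=5, r=4 — ok
T2 CAS — after: cnt=5, r=4 — retry
T0 CAS — after: cnt=5, r=4 — retry
T2 LOAD — after: cnt=5, r=5 — load
T2 CAS — after: cnt=6, r=5 — ok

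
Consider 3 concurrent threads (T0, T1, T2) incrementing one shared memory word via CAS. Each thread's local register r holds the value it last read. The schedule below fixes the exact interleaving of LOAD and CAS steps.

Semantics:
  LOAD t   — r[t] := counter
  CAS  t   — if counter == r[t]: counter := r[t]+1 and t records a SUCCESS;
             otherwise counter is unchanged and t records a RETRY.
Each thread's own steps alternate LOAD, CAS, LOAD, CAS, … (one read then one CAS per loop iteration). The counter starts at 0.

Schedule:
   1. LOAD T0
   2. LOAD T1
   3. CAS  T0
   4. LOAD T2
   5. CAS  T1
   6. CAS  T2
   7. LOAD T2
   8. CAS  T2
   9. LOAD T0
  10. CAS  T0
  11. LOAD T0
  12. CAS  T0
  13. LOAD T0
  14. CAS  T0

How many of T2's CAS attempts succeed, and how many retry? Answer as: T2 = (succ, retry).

   1) LOAD T0:  M=0  r_T0=0
   2) LOAD T1:  M=0  r_T1=0
   3) CAS  T0:  M=1  r_T0=0 ✓
   4) LOAD T2:  M=1  r_T2=1
   5) CAS  T1:  M=1  r_T1=0 ✗
   6) CAS  T2:  M=2  r_T2=1 ✓
   7) LOAD T2:  M=2  r_T2=2
   8) CAS  T2:  M=3  r_T2=2 ✓
   9) LOAD T0:  M=3  r_T0=3
  10) CAS  T0:  M=4  r_T0=3 ✓
  11) LOAD T0:  M=4  r_T0=4
  12) CAS  T0:  M=5  r_T0=4 ✓
  13) LOAD T0:  M=5  r_T0=5
  14) CAS  T0:  M=6  r_T0=5 ✓

T2 = (2, 0)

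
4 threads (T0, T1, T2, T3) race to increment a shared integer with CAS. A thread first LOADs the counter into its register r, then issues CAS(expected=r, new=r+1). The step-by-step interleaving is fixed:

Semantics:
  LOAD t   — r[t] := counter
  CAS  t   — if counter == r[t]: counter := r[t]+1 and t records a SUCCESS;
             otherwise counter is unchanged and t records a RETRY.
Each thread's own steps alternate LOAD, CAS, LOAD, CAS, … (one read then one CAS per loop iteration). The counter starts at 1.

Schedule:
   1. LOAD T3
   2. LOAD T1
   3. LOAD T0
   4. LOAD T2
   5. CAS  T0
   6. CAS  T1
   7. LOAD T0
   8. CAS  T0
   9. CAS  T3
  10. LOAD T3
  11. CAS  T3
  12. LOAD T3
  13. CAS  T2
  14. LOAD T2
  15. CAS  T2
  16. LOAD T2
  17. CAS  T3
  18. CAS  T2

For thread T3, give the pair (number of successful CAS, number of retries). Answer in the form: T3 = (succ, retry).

#1 T3 reads 1
#2 T1 reads 1
#3 T0 reads 1
#4 T2 reads 1
#5 T0 CAS(1→2) writes; counter now 2
#6 T1 CAS(1→2) fails; counter now 2
#7 T0 reads 2
#8 T0 CAS(2→3) writes; counter now 3
#9 T3 CAS(1→2) fails; counter now 3
#10 T3 reads 3
#11 T3 CAS(3→4) writes; counter now 4
#12 T3 reads 4
#13 T2 CAS(1→2) fails; counter now 4
#14 T2 reads 4
#15 T2 CAS(4→5) writes; counter now 5
#16 T2 reads 5
#17 T3 CAS(4→5) fails; counter now 5
#18 T2 CAS(5→6) writes; counter now 6

T3 = (1, 2)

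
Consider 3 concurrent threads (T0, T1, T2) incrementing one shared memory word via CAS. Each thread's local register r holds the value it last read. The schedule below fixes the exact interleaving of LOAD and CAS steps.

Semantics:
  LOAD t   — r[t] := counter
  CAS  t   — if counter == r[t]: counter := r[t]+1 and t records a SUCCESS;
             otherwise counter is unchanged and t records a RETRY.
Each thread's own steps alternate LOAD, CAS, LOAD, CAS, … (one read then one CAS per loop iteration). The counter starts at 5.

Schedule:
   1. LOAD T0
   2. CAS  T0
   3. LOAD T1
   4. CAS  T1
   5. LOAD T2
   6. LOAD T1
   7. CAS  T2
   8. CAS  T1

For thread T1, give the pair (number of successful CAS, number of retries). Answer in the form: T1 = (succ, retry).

step 1: T0 LOAD ⇒ load; ctr=5 reg=5
step 2: T0 CAS ⇒ ok; ctr=6 reg=5
step 3: T1 LOAD ⇒ load; ctr=6 reg=6
step 4: T1 CAS ⇒ ok; ctr=7 reg=6
step 5: T2 LOAD ⇒ load; ctr=7 reg=7
step 6: T1 LOAD ⇒ load; ctr=7 reg=7
step 7: T2 CAS ⇒ ok; ctr=8 reg=7
step 8: T1 CAS ⇒ retry; ctr=8 reg=7

T1 = (1, 1)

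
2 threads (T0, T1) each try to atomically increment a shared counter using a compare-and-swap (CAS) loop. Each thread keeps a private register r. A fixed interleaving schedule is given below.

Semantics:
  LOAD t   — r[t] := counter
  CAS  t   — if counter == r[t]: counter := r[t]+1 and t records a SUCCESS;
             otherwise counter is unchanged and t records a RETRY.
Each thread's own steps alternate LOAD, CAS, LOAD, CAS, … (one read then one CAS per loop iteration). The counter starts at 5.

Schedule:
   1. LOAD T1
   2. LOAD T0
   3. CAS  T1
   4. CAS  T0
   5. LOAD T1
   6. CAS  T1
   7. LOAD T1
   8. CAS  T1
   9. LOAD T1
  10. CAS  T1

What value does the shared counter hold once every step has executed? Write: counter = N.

[1] T1.load  rd  (counter 5, T1.r 5)
[2] T0.load  rd  (counter 5, T0.r 5)
[3] T1.cas  hit  (counter 6, T1.r 5)
[4] T0.cas  miss  (counter 6, T0.r 5)
[5] T1.load  rd  (counter 6, T1.r 6)
[6] T1.cas  hit  (counter 7, T1.r 6)
[7] T1.load  rd  (counter 7, T1.r 7)
[8] T1.cas  hit  (counter 8, T1.r 7)
[9] T1.load  rd  (counter 8, T1.r 8)
[10] T1.cas  hit  (counter 9, T1.r 8)

counter = 9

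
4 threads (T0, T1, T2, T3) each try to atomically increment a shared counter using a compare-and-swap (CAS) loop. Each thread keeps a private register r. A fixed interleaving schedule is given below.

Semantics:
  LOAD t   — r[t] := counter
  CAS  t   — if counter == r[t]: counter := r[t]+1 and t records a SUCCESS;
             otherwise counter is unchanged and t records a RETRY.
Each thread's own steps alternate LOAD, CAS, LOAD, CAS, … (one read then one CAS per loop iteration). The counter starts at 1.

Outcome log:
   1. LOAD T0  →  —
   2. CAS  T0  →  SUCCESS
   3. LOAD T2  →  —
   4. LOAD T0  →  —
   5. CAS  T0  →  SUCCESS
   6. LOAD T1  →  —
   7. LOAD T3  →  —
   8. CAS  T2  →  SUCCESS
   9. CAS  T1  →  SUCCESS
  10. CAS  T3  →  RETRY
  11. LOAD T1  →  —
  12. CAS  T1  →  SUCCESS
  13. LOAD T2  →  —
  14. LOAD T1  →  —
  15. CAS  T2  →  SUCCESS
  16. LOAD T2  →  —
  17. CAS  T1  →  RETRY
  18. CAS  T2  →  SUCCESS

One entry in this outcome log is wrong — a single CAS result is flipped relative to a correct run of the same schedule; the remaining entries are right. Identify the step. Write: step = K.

step = 8

Reference trace:
T0 LOAD — after: cnt=1, r=1 — load
T0 CAS — after: cnt=2, r=1 — ok
T2 LOAD — after: cnt=2, r=2 — load
T0 LOAD — after: cnt=2, r=2 — load
T0 CAS — after: cnt=3, r=2 — ok
T1 LOAD — after: cnt=3, r=3 — load
T3 LOAD — after: cnt=3, r=3 — load
T2 CAS — after: cnt=3, r=2 — retry
T1 CAS — after: cnt=4, r=3 — ok
T3 CAS — after: cnt=4, r=3 — retry
T1 LOAD — after: cnt=4, r=4 — load
T1 CAS — after: cnt=5, r=4 — ok
T2 LOAD — after: cnt=5, r=5 — load
T1 LOAD — after: cnt=5, r=5 — load
T2 CAS — after: cnt=6, r=5 — ok
T2 LOAD — after: cnt=6, r=6 — load
T1 CAS — after: cnt=6, r=5 — retry
T2 CAS — after: cnt=7, r=6 — ok
Log disagrees first at step 8.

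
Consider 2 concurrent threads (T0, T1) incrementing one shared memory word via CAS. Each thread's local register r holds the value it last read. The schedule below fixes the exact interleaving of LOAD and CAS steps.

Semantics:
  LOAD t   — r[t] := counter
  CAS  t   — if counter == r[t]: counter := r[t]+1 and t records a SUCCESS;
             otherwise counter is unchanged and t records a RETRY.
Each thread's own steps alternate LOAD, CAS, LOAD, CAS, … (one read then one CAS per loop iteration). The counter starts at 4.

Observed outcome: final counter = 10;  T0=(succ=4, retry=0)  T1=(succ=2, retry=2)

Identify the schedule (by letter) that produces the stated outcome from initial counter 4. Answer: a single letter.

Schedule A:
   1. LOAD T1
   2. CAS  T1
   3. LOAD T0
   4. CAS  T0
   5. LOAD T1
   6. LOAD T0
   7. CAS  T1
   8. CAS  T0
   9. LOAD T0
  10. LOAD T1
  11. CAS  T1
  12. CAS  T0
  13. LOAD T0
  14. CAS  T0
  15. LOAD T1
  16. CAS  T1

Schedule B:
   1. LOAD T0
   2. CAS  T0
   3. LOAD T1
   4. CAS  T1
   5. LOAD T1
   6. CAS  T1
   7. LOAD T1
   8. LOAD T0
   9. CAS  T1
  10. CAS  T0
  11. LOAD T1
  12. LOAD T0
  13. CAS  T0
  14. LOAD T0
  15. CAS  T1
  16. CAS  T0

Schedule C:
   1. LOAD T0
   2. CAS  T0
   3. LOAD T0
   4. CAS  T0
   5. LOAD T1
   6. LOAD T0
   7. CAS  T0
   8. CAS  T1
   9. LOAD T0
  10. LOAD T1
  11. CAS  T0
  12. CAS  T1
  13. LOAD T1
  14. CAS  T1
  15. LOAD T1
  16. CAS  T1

C

Run C:
#1 T0 reads 4
#2 T0 CAS(4→5) writes; counter now 5
#3 T0 reads 5
#4 T0 CAS(5→6) writes; counter now 6
#5 T1 reads 6
#6 T0 reads 6
#7 T0 CAS(6→7) writes; counter now 7
#8 T1 CAS(6→7) fails; counter now 7
#9 T0 reads 7
#10 T1 reads 7
#11 T0 CAS(7→8) writes; counter now 8
#12 T1 CAS(7→8) fails; counter now 8
#13 T1 reads 8
#14 T1 CAS(8→9) writes; counter now 9
#15 T1 reads 9
#16 T1 CAS(9→10) writes; counter now 10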